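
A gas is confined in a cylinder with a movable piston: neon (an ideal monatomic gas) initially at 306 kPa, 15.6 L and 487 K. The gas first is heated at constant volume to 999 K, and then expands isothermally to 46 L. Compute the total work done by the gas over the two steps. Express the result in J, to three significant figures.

Step 1 (isochoric): W = 0 (constant volume).
After step 1: P = 627.7 kPa (V unchanged).
Step 2 (isothermal): W = P₁V₁ ln(V₂/V₁) = (9792) ln(46/15.6) = 10589 J.
W_total = 0 + 10589 = 10589 J.

W_total ≈ 10600 J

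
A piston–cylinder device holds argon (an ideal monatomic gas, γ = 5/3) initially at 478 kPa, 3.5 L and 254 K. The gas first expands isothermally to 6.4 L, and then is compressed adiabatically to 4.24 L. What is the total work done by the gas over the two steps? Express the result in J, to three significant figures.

Step 1 (isothermal): W = P₁V₁ ln(V₂/V₁) = (1673) ln(6.4/3.5) = 1010 J.
After step 1: P = 261.4 kPa, V = 6.4 L, T = 254 K.
Step 2 (adiabatic): W = (P₁V₁ − P₂V₂)/(γ−1) = (1673 − 2201)/0.667 = -792.6 J.
W_total = 1010 − 792.6 = 217.1 J.

W_total ≈ 217 J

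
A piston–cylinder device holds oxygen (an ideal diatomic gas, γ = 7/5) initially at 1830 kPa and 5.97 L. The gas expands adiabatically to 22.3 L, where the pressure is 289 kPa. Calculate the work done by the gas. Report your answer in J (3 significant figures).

Adiabatic: W = (P₁V₁ − P₂V₂)/(γ − 1) with γ = 7/5.
P₁V₁ = 10925 J, P₂V₂ = 6445 J.
W = (10925 − 6445) / 0.4 = 11201 J.

W ≈ 11200 J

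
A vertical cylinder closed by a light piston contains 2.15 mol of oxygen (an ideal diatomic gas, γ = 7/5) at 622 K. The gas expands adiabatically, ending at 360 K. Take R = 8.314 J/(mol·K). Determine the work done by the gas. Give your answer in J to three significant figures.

Adiabatic ⇒ Q = 0, so W_by = −ΔU = nCᵥ(T₁ − T₂).
Cᵥ = 5R/2 = 20.79 J/(mol·K).
W = (2.15)(20.79)(622 − 360) = 11708 J.

W ≈ 11700 J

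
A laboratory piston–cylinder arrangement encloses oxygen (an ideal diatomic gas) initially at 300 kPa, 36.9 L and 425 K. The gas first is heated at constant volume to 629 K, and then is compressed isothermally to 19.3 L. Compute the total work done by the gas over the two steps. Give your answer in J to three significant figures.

Step 1 (isochoric): W = 0 (constant volume).
After step 1: P = 444 kPa (V unchanged).
Step 2 (isothermal): W = P₁V₁ ln(V₂/V₁) = (16384) ln(19.3/36.9) = -10618 J.
W_total = 0 − 10618 = -10618 J.

W_total ≈ -10600 J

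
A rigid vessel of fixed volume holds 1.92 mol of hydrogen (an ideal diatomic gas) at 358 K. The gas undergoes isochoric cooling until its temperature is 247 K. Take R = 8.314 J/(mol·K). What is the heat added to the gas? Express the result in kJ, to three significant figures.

Constant volume ⇒ W = 0, so Q = ΔU = nCᵥΔT with Cᵥ = 5R/2 = 20.79 J/(mol·K).
ΔU = (1.92)(20.79)(247 − 358) = -4430 J.

Q ≈ -4.43 kJ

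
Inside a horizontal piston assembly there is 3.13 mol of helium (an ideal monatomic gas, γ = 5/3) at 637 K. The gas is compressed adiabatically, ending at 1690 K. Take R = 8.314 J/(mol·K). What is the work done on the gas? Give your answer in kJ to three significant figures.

W ≈ 41.1 kJ

Adiabatic ⇒ Q = 0, so W_by = −ΔU = nCᵥ(T₁ − T₂).
Cᵥ = 3R/2 = 12.47 J/(mol·K).
W = (3.13)(12.47)(637 − 1690) = -41103 J.
Work on gas = −W_by = 41103 J.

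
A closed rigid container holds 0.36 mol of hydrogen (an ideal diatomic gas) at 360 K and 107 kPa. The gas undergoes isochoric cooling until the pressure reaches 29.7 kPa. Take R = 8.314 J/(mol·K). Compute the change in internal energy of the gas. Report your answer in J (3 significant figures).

Constant volume ⇒ W = 0, so Q = ΔU = nCᵥΔT with Cᵥ = 5R/2 = 20.79 J/(mol·K).
At constant V, T₂/T₁ = P₂/P₁ ⇒ ΔT = T₁(P₂/P₁ − 1) = 360·(29.7/107 − 1) = -260.1 K.
ΔU = (0.36)(20.79)(-260.1) = -1946 J.

ΔU ≈ -1950 J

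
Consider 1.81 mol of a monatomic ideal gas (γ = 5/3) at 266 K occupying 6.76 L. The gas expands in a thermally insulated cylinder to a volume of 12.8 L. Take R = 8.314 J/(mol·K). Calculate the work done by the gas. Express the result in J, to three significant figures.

W ≈ 2080 J

Adiabatic: TV^(γ−1) = const with γ = 5/3.
T₂ = T₁ (V₁/V₂)^(γ−1) = 266 × (6.76/12.8)^0.667 = 266 × 0.6534 = 173.8 K.
W_by = nCᵥ(T₁ − T₂) = (1.81)(12.47)(266 − 173.8) = 2081 J.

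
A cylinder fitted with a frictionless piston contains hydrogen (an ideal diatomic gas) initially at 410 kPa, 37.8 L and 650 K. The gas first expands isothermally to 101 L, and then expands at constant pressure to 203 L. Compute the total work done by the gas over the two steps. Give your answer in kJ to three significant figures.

W_total ≈ 30.9 kJ

Step 1 (isothermal): W = P₁V₁ ln(V₂/V₁) = (15498) ln(101/37.8) = 15232 J.
After step 1: P = 153.4 kPa, V = 101 L, T = 650 K.
Step 2 (isobaric): W = PΔV = (153.4 kPa)(203 − 101 L) = 15651 J.
W_total = 15232 + 15651 = 30883 J.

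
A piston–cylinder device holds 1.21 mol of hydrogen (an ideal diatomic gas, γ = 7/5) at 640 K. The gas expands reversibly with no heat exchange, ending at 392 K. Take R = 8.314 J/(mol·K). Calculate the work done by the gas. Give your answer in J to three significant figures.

W ≈ 6240 J

Adiabatic ⇒ Q = 0, so W_by = −ΔU = nCᵥ(T₁ − T₂).
Cᵥ = 5R/2 = 20.79 J/(mol·K).
W = (1.21)(20.79)(640 − 392) = 6237 J.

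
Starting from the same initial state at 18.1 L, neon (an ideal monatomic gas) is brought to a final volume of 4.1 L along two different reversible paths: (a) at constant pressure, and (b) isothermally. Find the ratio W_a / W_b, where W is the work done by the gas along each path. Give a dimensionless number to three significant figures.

Path (a) isobaric: W = P₁(V₂ − V₁) → W_a/(P₁V₁) = -0.7735.
Path (b) isothermal: W = P₁V₁ ln(V₂/V₁) → W_b/(P₁V₁) = -1.485.
W_a / W_b = -0.7735 / -1.485 = 0.5209.

W_a / W_b ≈ 0.521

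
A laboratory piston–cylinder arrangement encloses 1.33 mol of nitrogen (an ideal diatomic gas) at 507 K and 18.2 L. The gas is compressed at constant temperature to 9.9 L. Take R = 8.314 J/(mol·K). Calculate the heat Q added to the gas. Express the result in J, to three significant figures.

Isothermal ⇒ ΔU = 0, so Q = W = nRT ln(V₂/V₁).
Q = (1.33)(8.314)(507) ln(9.9/18.2) = 5606 × -0.6089 = -3414 J.

Q ≈ -3410 J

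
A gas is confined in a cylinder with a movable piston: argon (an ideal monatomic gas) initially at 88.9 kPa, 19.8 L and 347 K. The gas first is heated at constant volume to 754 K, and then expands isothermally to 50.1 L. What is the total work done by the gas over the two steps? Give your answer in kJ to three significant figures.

W_total ≈ 3.55 kJ

Step 1 (isochoric): W = 0 (constant volume).
After step 1: P = 193.2 kPa (V unchanged).
Step 2 (isothermal): W = P₁V₁ ln(V₂/V₁) = (3825) ln(50.1/19.8) = 3551 J.
W_total = 0 + 3551 = 3551 J.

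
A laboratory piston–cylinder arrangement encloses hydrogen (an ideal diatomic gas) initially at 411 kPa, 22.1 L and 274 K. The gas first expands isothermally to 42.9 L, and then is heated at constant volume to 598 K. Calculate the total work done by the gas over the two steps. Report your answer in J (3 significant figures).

W_total ≈ 6020 J

Step 1 (isothermal): W = P₁V₁ ln(V₂/V₁) = (9083) ln(42.9/22.1) = 6025 J.
Step 2 (isochoric): W = 0 (constant volume).
W_total = 6025 + 0 = 6025 J.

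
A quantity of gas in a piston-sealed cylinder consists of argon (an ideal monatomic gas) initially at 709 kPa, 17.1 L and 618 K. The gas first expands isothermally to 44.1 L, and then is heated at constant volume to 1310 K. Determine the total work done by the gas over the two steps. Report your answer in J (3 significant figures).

W_total ≈ 11500 J

Step 1 (isothermal): W = P₁V₁ ln(V₂/V₁) = (12124) ln(44.1/17.1) = 11486 J.
Step 2 (isochoric): W = 0 (constant volume).
W_total = 11486 + 0 = 11486 J.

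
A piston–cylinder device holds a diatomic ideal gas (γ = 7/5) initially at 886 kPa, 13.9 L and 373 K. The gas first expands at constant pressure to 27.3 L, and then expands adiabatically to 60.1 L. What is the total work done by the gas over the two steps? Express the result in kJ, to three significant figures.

Step 1 (isobaric): W = PΔV = (886 kPa)(27.3 − 13.9 L) = 11872 J.
After step 1: P = 886 kPa, V = 27.3 L, T = 732.6 K.
Step 2 (adiabatic): W = (P₁V₁ − P₂V₂)/(γ−1) = (24188 − 17641)/0.4 = 16368 J.
W_total = 11872 + 16368 = 28241 J.

W_total ≈ 28.2 kJ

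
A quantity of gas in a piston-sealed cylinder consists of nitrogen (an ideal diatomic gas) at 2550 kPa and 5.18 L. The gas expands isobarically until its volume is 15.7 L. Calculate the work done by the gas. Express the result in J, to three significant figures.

Isobaric: W = P ΔV.
W = (2550 kPa)(15.7 − 5.18 L) = (2550)(10.52) = 26826 J.

W ≈ 26800 J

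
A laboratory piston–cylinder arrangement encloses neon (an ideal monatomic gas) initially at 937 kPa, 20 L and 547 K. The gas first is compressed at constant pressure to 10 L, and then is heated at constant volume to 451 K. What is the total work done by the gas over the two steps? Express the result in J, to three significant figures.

W_total ≈ -9370 J

Step 1 (isobaric): W = PΔV = (937 kPa)(10 − 20 L) = -9370 J.
Step 2 (isochoric): W = 0 (constant volume).
W_total = -9370 + 0 = -9370 J.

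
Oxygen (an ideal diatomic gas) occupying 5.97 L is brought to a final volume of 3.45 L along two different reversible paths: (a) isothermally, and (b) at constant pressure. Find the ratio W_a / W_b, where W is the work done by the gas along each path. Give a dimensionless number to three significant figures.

W_a / W_b ≈ 1.30

Path (a) isothermal: W = P₁V₁ ln(V₂/V₁) → W_a/(P₁V₁) = -0.5484.
Path (b) isobaric: W = P₁(V₂ − V₁) → W_b/(P₁V₁) = -0.4221.
W_a / W_b = -0.5484 / -0.4221 = 1.299.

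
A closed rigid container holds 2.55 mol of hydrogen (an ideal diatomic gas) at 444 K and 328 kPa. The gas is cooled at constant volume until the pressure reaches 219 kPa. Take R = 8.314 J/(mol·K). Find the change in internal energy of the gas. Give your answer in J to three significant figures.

Constant volume ⇒ W = 0, so Q = ΔU = nCᵥΔT with Cᵥ = 5R/2 = 20.79 J/(mol·K).
At constant V, T₂/T₁ = P₂/P₁ ⇒ ΔT = T₁(P₂/P₁ − 1) = 444·(219/328 − 1) = -147.5 K.
ΔU = (2.55)(20.79)(-147.5) = -7820 J.

ΔU ≈ -7820 J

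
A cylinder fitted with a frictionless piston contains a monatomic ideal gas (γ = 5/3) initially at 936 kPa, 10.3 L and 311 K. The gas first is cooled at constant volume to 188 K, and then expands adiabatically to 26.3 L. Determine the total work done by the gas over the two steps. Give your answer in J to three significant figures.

W_total ≈ 4060 J

Step 1 (isochoric): W = 0 (constant volume).
After step 1: P = 565.8 kPa (V unchanged).
Step 2 (adiabatic): W = (P₁V₁ − P₂V₂)/(γ−1) = (5828 − 3120)/0.667 = 4062 J.
W_total = 0 + 4062 = 4062 J.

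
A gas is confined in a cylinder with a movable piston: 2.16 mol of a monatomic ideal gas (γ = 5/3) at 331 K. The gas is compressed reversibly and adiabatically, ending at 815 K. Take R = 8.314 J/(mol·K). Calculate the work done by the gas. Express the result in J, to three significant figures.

Adiabatic ⇒ Q = 0, so W_by = −ΔU = nCᵥ(T₁ − T₂).
Cᵥ = 3R/2 = 12.47 J/(mol·K).
W = (2.16)(12.47)(331 − 815) = -13038 J.

W ≈ -13000 J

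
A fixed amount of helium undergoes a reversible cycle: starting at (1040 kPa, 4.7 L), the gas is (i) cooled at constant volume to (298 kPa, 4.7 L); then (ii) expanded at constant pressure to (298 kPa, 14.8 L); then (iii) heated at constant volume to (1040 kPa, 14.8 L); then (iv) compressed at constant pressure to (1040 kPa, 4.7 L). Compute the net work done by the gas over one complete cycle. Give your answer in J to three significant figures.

Constant-volume legs do no work.
W(ii) = (298)(14.8 − 4.7) = 3010 J; W(iv) = (1040)(4.7 − 14.8) = -10504 J.
W_net = 3010 − 10504 = -7494 J (the counter-clockwise enclosed area).

W_net ≈ -7490 J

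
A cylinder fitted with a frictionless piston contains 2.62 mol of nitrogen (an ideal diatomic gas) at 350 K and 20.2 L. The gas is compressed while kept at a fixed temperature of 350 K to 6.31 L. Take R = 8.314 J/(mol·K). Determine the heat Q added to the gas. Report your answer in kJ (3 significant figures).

Isothermal ⇒ ΔU = 0, so Q = W = nRT ln(V₂/V₁).
Q = (2.62)(8.314)(350) ln(6.31/20.2) = 7624 × -1.164 = -8871 J.

Q ≈ -8.87 kJ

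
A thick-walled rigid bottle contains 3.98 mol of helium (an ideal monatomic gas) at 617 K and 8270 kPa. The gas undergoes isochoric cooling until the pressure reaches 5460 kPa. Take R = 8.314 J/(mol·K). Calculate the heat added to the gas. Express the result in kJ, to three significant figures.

Constant volume ⇒ W = 0, so Q = ΔU = nCᵥΔT with Cᵥ = 3R/2 = 12.47 J/(mol·K).
At constant V, T₂/T₁ = P₂/P₁ ⇒ ΔT = T₁(P₂/P₁ − 1) = 617·(5460/8270 − 1) = -209.6 K.
ΔU = (3.98)(12.47)(-209.6) = -10406 J.

Q ≈ -10.4 kJ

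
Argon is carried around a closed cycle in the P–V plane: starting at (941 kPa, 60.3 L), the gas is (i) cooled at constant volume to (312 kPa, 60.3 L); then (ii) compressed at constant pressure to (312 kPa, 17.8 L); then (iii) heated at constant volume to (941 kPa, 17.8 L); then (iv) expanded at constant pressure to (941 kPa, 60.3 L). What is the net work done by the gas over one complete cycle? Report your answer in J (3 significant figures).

W_net ≈ 26700 J

Constant-volume legs do no work.
W(ii) = (312)(17.8 − 60.3) = -13260 J; W(iv) = (941)(60.3 − 17.8) = 39992 J.
W_net = -13260 + 39992 = 26732 J (the clockwise enclosed area).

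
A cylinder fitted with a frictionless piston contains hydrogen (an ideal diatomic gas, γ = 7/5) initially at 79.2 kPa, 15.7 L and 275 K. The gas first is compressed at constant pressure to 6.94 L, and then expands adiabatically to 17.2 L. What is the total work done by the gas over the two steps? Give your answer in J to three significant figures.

Step 1 (isobaric): W = PΔV = (79.2 kPa)(6.94 − 15.7 L) = -693.8 J.
After step 1: P = 79.2 kPa, V = 6.94 L, T = 121.6 K.
Step 2 (adiabatic): W = (P₁V₁ − P₂V₂)/(γ−1) = (549.6 − 382.3)/0.4 = 418.3 J.
W_total = -693.8 + 418.3 = -275.5 J.

W_total ≈ -275 J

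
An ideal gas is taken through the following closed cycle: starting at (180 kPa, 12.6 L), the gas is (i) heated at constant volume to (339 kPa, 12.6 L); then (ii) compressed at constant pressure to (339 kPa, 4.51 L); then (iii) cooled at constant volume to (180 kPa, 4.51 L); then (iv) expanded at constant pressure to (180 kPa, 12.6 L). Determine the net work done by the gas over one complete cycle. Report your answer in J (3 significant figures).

W_net ≈ -1290 J

Constant-volume legs do no work.
W(ii) = (339)(4.51 − 12.6) = -2743 J; W(iv) = (180)(12.6 − 4.51) = 1456 J.
W_net = -2743 + 1456 = -1286 J (the counter-clockwise enclosed area).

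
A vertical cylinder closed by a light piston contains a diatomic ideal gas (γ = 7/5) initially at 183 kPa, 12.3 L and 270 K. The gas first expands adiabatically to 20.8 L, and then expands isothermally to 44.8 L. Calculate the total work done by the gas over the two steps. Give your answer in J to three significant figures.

Step 1 (adiabatic): W = (P₁V₁ − P₂V₂)/(γ−1) = (2251 − 1824)/0.4 = 1067 J.
After step 1: P = 87.71 kPa, V = 20.8 L, T = 218.8 K.
Step 2 (isothermal): W = P₁V₁ ln(V₂/V₁) = (1824) ln(44.8/20.8) = 1400 J.
W_total = 1067 + 1400 = 2466 J.

W_total ≈ 2470 J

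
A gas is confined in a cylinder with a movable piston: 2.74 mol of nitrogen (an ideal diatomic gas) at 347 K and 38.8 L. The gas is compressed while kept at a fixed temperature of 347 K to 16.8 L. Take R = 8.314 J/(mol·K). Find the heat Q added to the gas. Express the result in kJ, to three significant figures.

Q ≈ -6.62 kJ

Isothermal ⇒ ΔU = 0, so Q = W = nRT ln(V₂/V₁).
Q = (2.74)(8.314)(347) ln(16.8/38.8) = 7905 × -0.837 = -6617 J.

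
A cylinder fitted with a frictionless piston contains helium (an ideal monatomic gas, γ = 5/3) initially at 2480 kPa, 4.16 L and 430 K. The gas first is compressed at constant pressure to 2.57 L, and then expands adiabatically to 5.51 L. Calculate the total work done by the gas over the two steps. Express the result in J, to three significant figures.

Step 1 (isobaric): W = PΔV = (2480 kPa)(2.57 − 4.16 L) = -3943 J.
After step 1: P = 2480 kPa, V = 2.57 L, T = 265.6 K.
Step 2 (adiabatic): W = (P₁V₁ − P₂V₂)/(γ−1) = (6374 − 3833)/0.667 = 3810 J.
W_total = -3943 + 3810 = -132.7 J.

W_total ≈ -133 J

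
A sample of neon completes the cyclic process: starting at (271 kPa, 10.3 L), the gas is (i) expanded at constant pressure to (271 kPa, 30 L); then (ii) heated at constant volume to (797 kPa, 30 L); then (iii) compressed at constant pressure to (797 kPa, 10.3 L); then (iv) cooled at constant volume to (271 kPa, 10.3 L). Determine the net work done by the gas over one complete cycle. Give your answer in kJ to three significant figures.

Constant-volume legs do no work.
W(i) = (271)(30 − 10.3) = 5339 J; W(iii) = (797)(10.3 − 30) = -15701 J.
W_net = 5339 − 15701 = -10362 J (the counter-clockwise enclosed area).

W_net ≈ -10.4 kJ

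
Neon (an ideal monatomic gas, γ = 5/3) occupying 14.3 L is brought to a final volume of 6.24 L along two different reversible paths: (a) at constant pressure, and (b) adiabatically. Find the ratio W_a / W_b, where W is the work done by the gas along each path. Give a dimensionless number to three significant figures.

W_a / W_b ≈ 0.509

Path (a) isobaric: W = P₁(V₂ − V₁) → W_a/(P₁V₁) = -0.5636.
Path (b) adiabatic: W = P₁V₁(1 − (V₁/V₂)^(γ−1))/(γ−1) → W_b/(P₁V₁) = -1.107.
W_a / W_b = -0.5636 / -1.107 = 0.509.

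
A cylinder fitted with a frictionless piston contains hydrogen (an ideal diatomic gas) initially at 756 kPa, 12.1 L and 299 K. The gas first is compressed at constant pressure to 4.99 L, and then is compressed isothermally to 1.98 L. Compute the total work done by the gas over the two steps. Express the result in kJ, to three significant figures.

Step 1 (isobaric): W = PΔV = (756 kPa)(4.99 − 12.1 L) = -5375 J.
After step 1: P = 756 kPa, V = 4.99 L, T = 123.3 K.
Step 2 (isothermal): W = P₁V₁ ln(V₂/V₁) = (3772) ln(1.98/4.99) = -3487 J.
W_total = -5375 − 3487 = -8862 J.

W_total ≈ -8.86 kJ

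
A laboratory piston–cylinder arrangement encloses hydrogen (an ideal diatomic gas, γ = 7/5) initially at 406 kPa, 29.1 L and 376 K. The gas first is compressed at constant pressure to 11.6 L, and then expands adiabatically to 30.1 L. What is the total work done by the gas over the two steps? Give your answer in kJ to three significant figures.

Step 1 (isobaric): W = PΔV = (406 kPa)(11.6 − 29.1 L) = -7105 J.
After step 1: P = 406 kPa, V = 11.6 L, T = 149.9 K.
Step 2 (adiabatic): W = (P₁V₁ − P₂V₂)/(γ−1) = (4710 − 3216)/0.4 = 3734 J.
W_total = -7105 + 3734 = -3371 J.

W_total ≈ -3.37 kJ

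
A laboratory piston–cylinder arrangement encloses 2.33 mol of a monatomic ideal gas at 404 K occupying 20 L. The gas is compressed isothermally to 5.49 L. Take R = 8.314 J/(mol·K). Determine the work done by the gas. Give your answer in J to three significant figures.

W ≈ -10100 J

Isothermal: W = nRT ln(V₂/V₁).
W = (2.33)(8.314)(404) × ln(5.49/20)
  = 7826 × -1.293
W_by_gas = -10118 J.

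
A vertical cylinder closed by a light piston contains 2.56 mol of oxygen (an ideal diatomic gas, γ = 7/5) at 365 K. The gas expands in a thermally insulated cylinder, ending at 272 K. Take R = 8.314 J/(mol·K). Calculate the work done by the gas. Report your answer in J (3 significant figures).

Adiabatic ⇒ Q = 0, so W_by = −ΔU = nCᵥ(T₁ − T₂).
Cᵥ = 5R/2 = 20.79 J/(mol·K).
W = (2.56)(20.79)(365 − 272) = 4948 J.

W ≈ 4950 J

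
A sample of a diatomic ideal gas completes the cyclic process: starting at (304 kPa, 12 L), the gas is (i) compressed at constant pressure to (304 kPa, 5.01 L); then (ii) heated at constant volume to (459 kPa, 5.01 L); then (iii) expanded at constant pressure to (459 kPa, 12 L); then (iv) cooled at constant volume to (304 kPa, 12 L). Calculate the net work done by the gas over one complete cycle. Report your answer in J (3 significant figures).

W_net ≈ 1080 J

Constant-volume legs do no work.
W(i) = (304)(5.01 − 12) = -2125 J; W(iii) = (459)(12 − 5.01) = 3208 J.
W_net = -2125 + 3208 = 1083 J (the clockwise enclosed area).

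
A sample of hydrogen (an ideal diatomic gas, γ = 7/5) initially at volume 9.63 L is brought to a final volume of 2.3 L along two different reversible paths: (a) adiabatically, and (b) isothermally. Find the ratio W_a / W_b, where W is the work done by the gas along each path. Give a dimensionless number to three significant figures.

Path (a) adiabatic: W = P₁V₁(1 − (V₁/V₂)^(γ−1))/(γ−1) → W_a/(P₁V₁) = -1.933.
Path (b) isothermal: W = P₁V₁ ln(V₂/V₁) → W_b/(P₁V₁) = -1.432.
W_a / W_b = -1.933 / -1.432 = 1.35.

W_a / W_b ≈ 1.35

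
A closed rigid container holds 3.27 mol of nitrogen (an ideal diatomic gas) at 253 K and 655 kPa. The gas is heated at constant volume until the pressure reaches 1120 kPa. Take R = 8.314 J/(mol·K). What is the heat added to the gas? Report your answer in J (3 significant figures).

Q ≈ 12200 J

Constant volume ⇒ W = 0, so Q = ΔU = nCᵥΔT with Cᵥ = 5R/2 = 20.79 J/(mol·K).
At constant V, T₂/T₁ = P₂/P₁ ⇒ ΔT = T₁(P₂/P₁ − 1) = 253·(1120/655 − 1) = 179.6 K.
ΔU = (3.27)(20.79)(179.6) = 12208 J.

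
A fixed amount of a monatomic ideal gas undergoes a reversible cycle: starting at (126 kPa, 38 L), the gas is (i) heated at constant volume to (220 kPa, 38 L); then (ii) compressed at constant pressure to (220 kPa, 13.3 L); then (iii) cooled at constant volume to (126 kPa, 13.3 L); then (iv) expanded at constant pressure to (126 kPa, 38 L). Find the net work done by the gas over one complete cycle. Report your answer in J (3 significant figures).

W_net ≈ -2320 J

Constant-volume legs do no work.
W(ii) = (220)(13.3 − 38) = -5434 J; W(iv) = (126)(38 − 13.3) = 3112 J.
W_net = -5434 + 3112 = -2322 J (the counter-clockwise enclosed area).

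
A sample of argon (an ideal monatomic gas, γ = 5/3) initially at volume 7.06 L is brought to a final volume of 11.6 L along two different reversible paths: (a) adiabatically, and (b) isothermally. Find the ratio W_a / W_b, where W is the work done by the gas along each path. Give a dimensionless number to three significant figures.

W_a / W_b ≈ 0.851

Path (a) adiabatic: W = P₁V₁(1 − (V₁/V₂)^(γ−1))/(γ−1) → W_a/(P₁V₁) = 0.4227.
Path (b) isothermal: W = P₁V₁ ln(V₂/V₁) → W_b/(P₁V₁) = 0.4966.
W_a / W_b = 0.4227 / 0.4966 = 0.8513.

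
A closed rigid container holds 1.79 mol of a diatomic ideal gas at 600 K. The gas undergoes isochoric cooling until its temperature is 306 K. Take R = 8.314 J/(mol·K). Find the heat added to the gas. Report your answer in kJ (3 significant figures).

Constant volume ⇒ W = 0, so Q = ΔU = nCᵥΔT with Cᵥ = 5R/2 = 20.79 J/(mol·K).
ΔU = (1.79)(20.79)(306 − 600) = -10938 J.

Q ≈ -10.9 kJ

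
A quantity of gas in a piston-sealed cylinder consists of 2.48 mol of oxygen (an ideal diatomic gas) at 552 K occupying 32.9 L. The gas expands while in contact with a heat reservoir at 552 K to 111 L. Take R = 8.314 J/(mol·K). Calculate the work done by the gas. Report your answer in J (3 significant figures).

Isothermal: W = nRT ln(V₂/V₁).
W = (2.48)(8.314)(552) × ln(111/32.9)
  = 11382 × 1.216
W_by_gas = 13841 J.

W ≈ 13800 J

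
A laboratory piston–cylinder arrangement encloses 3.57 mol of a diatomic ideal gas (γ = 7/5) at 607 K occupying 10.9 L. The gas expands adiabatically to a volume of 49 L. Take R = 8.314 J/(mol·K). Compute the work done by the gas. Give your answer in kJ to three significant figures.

W ≈ 20.4 kJ

Adiabatic: TV^(γ−1) = const with γ = 7/5.
T₂ = T₁ (V₁/V₂)^(γ−1) = 607 × (10.9/49)^0.4 = 607 × 0.5481 = 332.7 K.
W_by = nCᵥ(T₁ − T₂) = (3.57)(20.79)(607 − 332.7) = 20352 J.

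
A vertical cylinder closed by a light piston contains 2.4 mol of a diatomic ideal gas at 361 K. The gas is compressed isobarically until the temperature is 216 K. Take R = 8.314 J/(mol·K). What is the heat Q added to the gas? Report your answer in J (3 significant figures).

Q ≈ -10100 J

Isobaric: W = nRΔT = (2.4)(8.314)(-145) = -2893 J.
ΔU = nCᵥΔT with Cᵥ = 5R/2: ΔU = (2.4)(20.79)(-145) = -7233 J.
Q = ΔU + W = -7233 − 2893 = -10126 J.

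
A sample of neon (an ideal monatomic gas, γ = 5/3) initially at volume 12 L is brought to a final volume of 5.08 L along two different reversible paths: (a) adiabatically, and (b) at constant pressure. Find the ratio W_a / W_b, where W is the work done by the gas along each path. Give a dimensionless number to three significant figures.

Path (a) adiabatic: W = P₁V₁(1 − (V₁/V₂)^(γ−1))/(γ−1) → W_a/(P₁V₁) = -1.161.
Path (b) isobaric: W = P₁(V₂ − V₁) → W_b/(P₁V₁) = -0.5767.
W_a / W_b = -1.161 / -0.5767 = 2.012.

W_a / W_b ≈ 2.01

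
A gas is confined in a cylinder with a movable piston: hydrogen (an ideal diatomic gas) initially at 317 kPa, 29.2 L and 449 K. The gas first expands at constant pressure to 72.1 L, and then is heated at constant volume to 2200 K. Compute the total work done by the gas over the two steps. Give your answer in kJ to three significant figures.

W_total ≈ 13.6 kJ

Step 1 (isobaric): W = PΔV = (317 kPa)(72.1 − 29.2 L) = 13599 J.
Step 2 (isochoric): W = 0 (constant volume).
W_total = 13599 + 0 = 13599 J.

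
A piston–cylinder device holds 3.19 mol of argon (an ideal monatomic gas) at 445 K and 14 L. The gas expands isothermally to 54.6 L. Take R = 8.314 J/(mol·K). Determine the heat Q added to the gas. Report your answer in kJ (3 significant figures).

Q ≈ 16.1 kJ

Isothermal ⇒ ΔU = 0, so Q = W = nRT ln(V₂/V₁).
Q = (3.19)(8.314)(445) ln(54.6/14) = 11802 × 1.361 = 16062 J.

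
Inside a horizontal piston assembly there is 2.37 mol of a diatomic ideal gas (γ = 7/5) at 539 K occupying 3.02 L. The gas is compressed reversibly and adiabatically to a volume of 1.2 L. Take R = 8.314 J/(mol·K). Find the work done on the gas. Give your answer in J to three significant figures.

Adiabatic: TV^(γ−1) = const with γ = 7/5.
T₂ = T₁ (V₁/V₂)^(γ−1) = 539 × (3.02/1.2)^0.4 = 539 × 1.447 = 779.7 K.
W_by = nCᵥ(T₁ − T₂) = (2.37)(20.79)(539 − 779.7) = -11856 J.
Work on gas = −W_by = 11856 J.

W ≈ 11900 J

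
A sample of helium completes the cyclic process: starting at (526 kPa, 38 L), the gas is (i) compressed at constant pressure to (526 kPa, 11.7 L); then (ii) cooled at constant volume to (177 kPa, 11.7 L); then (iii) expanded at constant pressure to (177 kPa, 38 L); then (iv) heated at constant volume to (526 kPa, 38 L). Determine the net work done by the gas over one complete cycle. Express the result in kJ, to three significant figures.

W_net ≈ -9.18 kJ

Constant-volume legs do no work.
W(i) = (526)(11.7 − 38) = -13834 J; W(iii) = (177)(38 − 11.7) = 4655 J.
W_net = -13834 + 4655 = -9179 J (the counter-clockwise enclosed area).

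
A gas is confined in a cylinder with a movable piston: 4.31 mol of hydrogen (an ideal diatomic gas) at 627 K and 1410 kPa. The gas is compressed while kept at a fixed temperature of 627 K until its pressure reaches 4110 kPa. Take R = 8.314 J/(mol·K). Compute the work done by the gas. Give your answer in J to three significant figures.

Isothermal process: W = nRT ln(V₂/V₁) = nRT ln(P₁/P₂).
W = (4.31)(8.314)(627) × ln(1410/4110)
  = 22468 × ln(0.3431) = 22468 × -1.07
W_by_gas = -24036 J.

W ≈ -24000 J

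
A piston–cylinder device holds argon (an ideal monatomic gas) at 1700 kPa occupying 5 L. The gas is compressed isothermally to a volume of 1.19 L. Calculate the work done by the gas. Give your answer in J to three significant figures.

W ≈ -12200 J

Isothermal: W = nRT ln(V₂/V₁) = P₁V₁ ln(V₂/V₁).
P₁V₁ = (1700 kPa)(5 L) = 8500 J.
W = 8500 × ln(1.19/5) = 8500 × -1.435
W_by_gas = -12202 J.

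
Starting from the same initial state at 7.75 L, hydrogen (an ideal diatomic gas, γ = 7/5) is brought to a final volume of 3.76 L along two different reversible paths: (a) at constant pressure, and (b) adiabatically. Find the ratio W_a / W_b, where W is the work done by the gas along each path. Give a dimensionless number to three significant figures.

W_a / W_b ≈ 0.614

Path (a) isobaric: W = P₁(V₂ − V₁) → W_a/(P₁V₁) = -0.5148.
Path (b) adiabatic: W = P₁V₁(1 − (V₁/V₂)^(γ−1))/(γ−1) → W_b/(P₁V₁) = -0.8388.
W_a / W_b = -0.5148 / -0.8388 = 0.6138.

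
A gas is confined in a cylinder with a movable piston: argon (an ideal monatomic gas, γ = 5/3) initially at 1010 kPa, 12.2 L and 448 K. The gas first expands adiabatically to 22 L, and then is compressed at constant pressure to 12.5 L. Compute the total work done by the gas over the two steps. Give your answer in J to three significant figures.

Step 1 (adiabatic): W = (P₁V₁ − P₂V₂)/(γ−1) = (12322 − 8317)/0.667 = 6007 J.
After step 1: P = 378.1 kPa, V = 22 L, T = 302.4 K.
Step 2 (isobaric): W = PΔV = (378.1 kPa)(12.5 − 22 L) = -3591 J.
W_total = 6007 − 3591 = 2416 J.

W_total ≈ 2420 J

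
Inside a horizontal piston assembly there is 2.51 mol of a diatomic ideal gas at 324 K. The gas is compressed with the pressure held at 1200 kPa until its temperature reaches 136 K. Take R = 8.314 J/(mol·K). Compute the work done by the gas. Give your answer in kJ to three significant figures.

Isobaric: W = P ΔV = nR ΔT.
W = (2.51)(8.314)(136 − 324) = -3923 J.

W ≈ -3.92 kJ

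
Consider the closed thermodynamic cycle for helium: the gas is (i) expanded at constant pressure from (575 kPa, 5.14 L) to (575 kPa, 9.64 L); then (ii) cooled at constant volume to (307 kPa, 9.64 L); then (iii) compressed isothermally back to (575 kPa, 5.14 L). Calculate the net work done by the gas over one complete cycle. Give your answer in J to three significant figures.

Leg (i): W = PΔV = (575)(9.64 − 5.14) = 2588 J.
Leg (ii): W = 0.
Leg (iii): W = PᵢVᵢ ln(V_f/Vᵢ) = (2959) ln(5.14/9.64) = -1861 J.
W_net = 2588 − 1861 = 726.4 J.

W_net ≈ 726 J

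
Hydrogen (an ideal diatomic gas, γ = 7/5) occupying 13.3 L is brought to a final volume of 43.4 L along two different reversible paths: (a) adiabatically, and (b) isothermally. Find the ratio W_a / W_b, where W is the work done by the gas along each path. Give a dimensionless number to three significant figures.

Path (a) adiabatic: W = P₁V₁(1 − (V₁/V₂)^(γ−1))/(γ−1) → W_a/(P₁V₁) = 0.9423.
Path (b) isothermal: W = P₁V₁ ln(V₂/V₁) → W_b/(P₁V₁) = 1.183.
W_a / W_b = 0.9423 / 1.183 = 0.7967.

W_a / W_b ≈ 0.797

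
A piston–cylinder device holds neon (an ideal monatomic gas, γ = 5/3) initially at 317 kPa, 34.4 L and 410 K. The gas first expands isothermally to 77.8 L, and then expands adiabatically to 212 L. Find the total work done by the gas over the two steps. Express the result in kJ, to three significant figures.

Step 1 (isothermal): W = P₁V₁ ln(V₂/V₁) = (10905) ln(77.8/34.4) = 8899 J.
After step 1: P = 140.2 kPa, V = 77.8 L, T = 410 K.
Step 2 (adiabatic): W = (P₁V₁ − P₂V₂)/(γ−1) = (10905 − 5590)/0.667 = 7973 J.
W_total = 8899 + 7973 = 16872 J.

W_total ≈ 16.9 kJ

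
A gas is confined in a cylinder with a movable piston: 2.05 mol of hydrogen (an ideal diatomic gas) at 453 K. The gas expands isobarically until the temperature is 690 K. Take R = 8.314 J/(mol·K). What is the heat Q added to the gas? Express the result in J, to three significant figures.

Isobaric: W = nRΔT = (2.05)(8.314)(237) = 4039 J.
ΔU = nCᵥΔT with Cᵥ = 5R/2: ΔU = (2.05)(20.79)(237) = 10098 J.
Q = ΔU + W = 10098 + 4039 = 14138 J.

Q ≈ 14100 J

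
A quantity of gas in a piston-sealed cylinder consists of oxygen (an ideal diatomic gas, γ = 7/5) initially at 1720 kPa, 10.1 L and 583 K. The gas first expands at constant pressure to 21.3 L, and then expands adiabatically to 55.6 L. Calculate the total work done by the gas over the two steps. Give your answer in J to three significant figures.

Step 1 (isobaric): W = PΔV = (1720 kPa)(21.3 − 10.1 L) = 19264 J.
After step 1: P = 1720 kPa, V = 21.3 L, T = 1229 K.
Step 2 (adiabatic): W = (P₁V₁ − P₂V₂)/(γ−1) = (36636 − 24959)/0.4 = 29192 J.
W_total = 19264 + 29192 = 48456 J.

W_total ≈ 48500 J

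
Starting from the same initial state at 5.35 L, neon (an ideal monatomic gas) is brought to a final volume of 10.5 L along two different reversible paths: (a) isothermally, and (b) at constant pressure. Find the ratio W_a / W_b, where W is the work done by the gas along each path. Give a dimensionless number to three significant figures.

Path (a) isothermal: W = P₁V₁ ln(V₂/V₁) → W_a/(P₁V₁) = 0.6743.
Path (b) isobaric: W = P₁(V₂ − V₁) → W_b/(P₁V₁) = 0.9626.
W_a / W_b = 0.6743 / 0.9626 = 0.7005.

W_a / W_b ≈ 0.700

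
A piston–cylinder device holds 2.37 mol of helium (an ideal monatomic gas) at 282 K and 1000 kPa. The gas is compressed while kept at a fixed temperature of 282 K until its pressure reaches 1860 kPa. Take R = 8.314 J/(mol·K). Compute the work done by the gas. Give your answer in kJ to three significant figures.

W ≈ -3.45 kJ

Isothermal process: W = nRT ln(V₂/V₁) = nRT ln(P₁/P₂).
W = (2.37)(8.314)(282) × ln(1000/1860)
  = 5557 × ln(0.5376) = 5557 × -0.6206
W_by_gas = -3448 J.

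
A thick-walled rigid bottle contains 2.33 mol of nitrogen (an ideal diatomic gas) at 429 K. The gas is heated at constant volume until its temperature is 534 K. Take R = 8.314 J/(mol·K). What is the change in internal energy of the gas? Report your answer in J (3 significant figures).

ΔU ≈ 5090 J

Constant volume ⇒ W = 0, so Q = ΔU = nCᵥΔT with Cᵥ = 5R/2 = 20.79 J/(mol·K).
ΔU = (2.33)(20.79)(534 − 429) = 5085 J.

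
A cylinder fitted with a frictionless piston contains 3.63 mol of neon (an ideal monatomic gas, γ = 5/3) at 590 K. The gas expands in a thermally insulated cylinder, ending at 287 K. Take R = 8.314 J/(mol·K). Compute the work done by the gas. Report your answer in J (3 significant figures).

W ≈ 13700 J

Adiabatic ⇒ Q = 0, so W_by = −ΔU = nCᵥ(T₁ − T₂).
Cᵥ = 3R/2 = 12.47 J/(mol·K).
W = (3.63)(12.47)(590 − 287) = 13717 J.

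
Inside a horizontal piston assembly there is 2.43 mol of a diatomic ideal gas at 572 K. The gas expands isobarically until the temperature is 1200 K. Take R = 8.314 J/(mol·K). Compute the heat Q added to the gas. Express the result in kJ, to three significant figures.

Q ≈ 44.4 kJ

Isobaric: W = nRΔT = (2.43)(8.314)(628) = 12687 J.
ΔU = nCᵥΔT with Cᵥ = 5R/2: ΔU = (2.43)(20.79)(628) = 31719 J.
Q = ΔU + W = 31719 + 12687 = 44406 J.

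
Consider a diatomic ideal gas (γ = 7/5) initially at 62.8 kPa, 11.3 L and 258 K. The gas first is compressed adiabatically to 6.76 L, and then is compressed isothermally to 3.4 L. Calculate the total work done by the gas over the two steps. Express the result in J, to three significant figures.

W_total ≈ -1000 J

Step 1 (adiabatic): W = (P₁V₁ − P₂V₂)/(γ−1) = (709.6 − 871.5)/0.4 = -404.8 J.
After step 1: P = 128.9 kPa, V = 6.76 L, T = 316.9 K.
Step 2 (isothermal): W = P₁V₁ ln(V₂/V₁) = (871.5) ln(3.4/6.76) = -599 J.
W_total = -404.8 − 599 = -1004 J.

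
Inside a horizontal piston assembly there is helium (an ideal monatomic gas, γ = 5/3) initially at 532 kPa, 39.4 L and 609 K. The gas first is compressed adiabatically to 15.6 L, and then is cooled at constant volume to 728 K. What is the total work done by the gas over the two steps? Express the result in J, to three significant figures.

W_total ≈ -26900 J

Step 1 (adiabatic): W = (P₁V₁ − P₂V₂)/(γ−1) = (20961 − 38874)/0.667 = -26869 J.
Step 2 (isochoric): W = 0 (constant volume).
W_total = -26869 + 0 = -26869 J.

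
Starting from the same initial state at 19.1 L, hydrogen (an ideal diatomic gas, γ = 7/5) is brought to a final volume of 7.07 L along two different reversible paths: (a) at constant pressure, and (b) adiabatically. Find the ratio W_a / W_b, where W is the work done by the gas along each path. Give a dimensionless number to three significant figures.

Path (a) isobaric: W = P₁(V₂ − V₁) → W_a/(P₁V₁) = -0.6298.
Path (b) adiabatic: W = P₁V₁(1 − (V₁/V₂)^(γ−1))/(γ−1) → W_b/(P₁V₁) = -1.22.
W_a / W_b = -0.6298 / -1.22 = 0.5161.

W_a / W_b ≈ 0.516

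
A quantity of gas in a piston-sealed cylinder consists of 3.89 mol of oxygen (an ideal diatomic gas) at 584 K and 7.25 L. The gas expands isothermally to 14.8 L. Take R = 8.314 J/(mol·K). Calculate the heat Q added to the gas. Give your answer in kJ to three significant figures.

Q ≈ 13.5 kJ

Isothermal ⇒ ΔU = 0, so Q = W = nRT ln(V₂/V₁).
Q = (3.89)(8.314)(584) ln(14.8/7.25) = 18887 × 0.7136 = 13479 J.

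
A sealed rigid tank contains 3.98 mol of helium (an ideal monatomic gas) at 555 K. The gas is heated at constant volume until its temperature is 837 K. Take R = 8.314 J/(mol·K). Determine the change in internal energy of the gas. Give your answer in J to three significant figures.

Constant volume ⇒ W = 0, so Q = ΔU = nCᵥΔT with Cᵥ = 3R/2 = 12.47 J/(mol·K).
ΔU = (3.98)(12.47)(837 − 555) = 13997 J.

ΔU ≈ 14000 J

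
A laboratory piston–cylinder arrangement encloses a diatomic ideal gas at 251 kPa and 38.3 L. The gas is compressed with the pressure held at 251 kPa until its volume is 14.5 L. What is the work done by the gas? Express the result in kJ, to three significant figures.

Isobaric: W = P ΔV.
W = (251 kPa)(14.5 − 38.3 L) = (251)(-23.8) = -5974 J.

W ≈ -5.97 kJ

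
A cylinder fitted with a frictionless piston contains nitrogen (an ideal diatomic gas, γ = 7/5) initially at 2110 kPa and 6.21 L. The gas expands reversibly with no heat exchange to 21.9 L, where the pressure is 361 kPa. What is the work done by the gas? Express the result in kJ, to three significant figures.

Adiabatic: W = (P₁V₁ − P₂V₂)/(γ − 1) with γ = 7/5.
P₁V₁ = 13103 J, P₂V₂ = 7906 J.
W = (13103 − 7906) / 0.4 = 12993 J.

W ≈ 13.0 kJ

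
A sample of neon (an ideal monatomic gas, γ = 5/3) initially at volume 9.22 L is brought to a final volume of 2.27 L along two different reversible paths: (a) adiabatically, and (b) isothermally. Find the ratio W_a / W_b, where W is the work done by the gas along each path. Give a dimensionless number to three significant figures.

W_a / W_b ≈ 1.65

Path (a) adiabatic: W = P₁V₁(1 − (V₁/V₂)^(γ−1))/(γ−1) → W_a/(P₁V₁) = -2.319.
Path (b) isothermal: W = P₁V₁ ln(V₂/V₁) → W_b/(P₁V₁) = -1.402.
W_a / W_b = -2.319 / -1.402 = 1.654.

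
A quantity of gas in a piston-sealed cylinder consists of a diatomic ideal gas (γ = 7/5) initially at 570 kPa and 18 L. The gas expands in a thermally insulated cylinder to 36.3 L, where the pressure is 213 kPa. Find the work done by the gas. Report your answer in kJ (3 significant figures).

W ≈ 6.32 kJ

Adiabatic: W = (P₁V₁ − P₂V₂)/(γ − 1) with γ = 7/5.
P₁V₁ = 10260 J, P₂V₂ = 7732 J.
W = (10260 − 7732) / 0.4 = 6320 J.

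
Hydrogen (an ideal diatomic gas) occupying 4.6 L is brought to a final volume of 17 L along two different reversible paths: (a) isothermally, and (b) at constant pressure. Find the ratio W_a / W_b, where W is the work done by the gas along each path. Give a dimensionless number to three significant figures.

Path (a) isothermal: W = P₁V₁ ln(V₂/V₁) → W_a/(P₁V₁) = 1.307.
Path (b) isobaric: W = P₁(V₂ − V₁) → W_b/(P₁V₁) = 2.696.
W_a / W_b = 1.307 / 2.696 = 0.4849.

W_a / W_b ≈ 0.485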